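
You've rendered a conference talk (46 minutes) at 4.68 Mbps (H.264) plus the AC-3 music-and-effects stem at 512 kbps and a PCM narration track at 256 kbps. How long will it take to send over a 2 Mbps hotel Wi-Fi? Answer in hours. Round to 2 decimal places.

2.09 hours

46 min = 2760 s
Audio total: 512 + 256 = 768 kbps = 0.768 Mbps.
Total bitrate: 5.448 Mbps.
File: 5.448 Mbps × 2760 s = 15036.5 Mb.
At 2 Mbps: 15036.5 / 2 = 7518.2 s ≈ 2.09 hours.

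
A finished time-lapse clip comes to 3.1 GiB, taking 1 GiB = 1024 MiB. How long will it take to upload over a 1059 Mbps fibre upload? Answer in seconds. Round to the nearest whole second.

25 seconds

File: 3.1 GiB = 26628.8 Mb.
At 1059 Mbps: 26628.8 / 1059 = 25.1 s ≈ 25.1 seconds.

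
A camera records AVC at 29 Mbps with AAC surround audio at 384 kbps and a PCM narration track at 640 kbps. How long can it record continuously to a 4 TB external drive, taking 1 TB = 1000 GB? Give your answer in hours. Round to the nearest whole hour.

Audio total: 384 + 640 = 1024 kbps = 1.024 Mbps.
Total bitrate: 29 + 1.024 = 30.024 Mbps.
Capacity: 4 TB = 32,000,000 Mb.
Recording time: 32,000,000 / 30.024 = 1,065,814 s ≈ 296 hours.

296 hours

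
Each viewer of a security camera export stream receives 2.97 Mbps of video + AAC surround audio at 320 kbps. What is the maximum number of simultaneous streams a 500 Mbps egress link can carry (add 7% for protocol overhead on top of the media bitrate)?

142

Audio: 320 kbps = 0.320 Mbps.
Per-viewer media rate: 3.290 Mbps.
On the wire with 7% overhead: 3.520 Mbps.
500 Mbps = 500.0 Mbps; 500.0 / 3.520 = 142.03 → 142 viewers.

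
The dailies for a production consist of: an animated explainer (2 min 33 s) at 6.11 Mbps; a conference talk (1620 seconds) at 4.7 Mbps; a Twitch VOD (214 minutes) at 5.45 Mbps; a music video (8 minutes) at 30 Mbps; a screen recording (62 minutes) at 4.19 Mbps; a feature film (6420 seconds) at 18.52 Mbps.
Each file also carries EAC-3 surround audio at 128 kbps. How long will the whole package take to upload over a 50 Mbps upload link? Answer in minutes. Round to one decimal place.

Audio: 128 kbps = 0.128 Mbps.
animated explainer: 6.238 Mbps × 153 s = 954.4 Mb
conference talk: 4.828 Mbps × 1620 s = 7821.4 Mb
Twitch VOD: 5.578 Mbps × 12840 s = 71621.5 Mb
music video: 30.128 Mbps × 480 s = 14461.4 Mb
screen recording: 4.318 Mbps × 3720 s = 16063.0 Mb
feature film: 18.648 Mbps × 6420 s = 119720.2 Mb
Total: 230641.9 Mb = 28830.2 MB.
At 50 Mbps: 230641.9 / 50 = 4613 s ≈ 76.9 minutes.

76.9 minutes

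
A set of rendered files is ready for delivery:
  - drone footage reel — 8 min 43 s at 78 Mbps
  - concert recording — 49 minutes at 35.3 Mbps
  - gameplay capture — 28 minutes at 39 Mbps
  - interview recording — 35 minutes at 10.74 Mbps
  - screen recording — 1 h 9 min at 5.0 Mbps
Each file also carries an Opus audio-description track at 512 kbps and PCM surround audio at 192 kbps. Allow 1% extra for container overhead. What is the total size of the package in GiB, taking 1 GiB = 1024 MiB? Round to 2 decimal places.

30.73 GiB

Audio total: 512 + 192 = 704 kbps = 0.704 Mbps.
drone footage reel: 78.704 Mbps × 523 s × 1.01 = 41573.8 Mb
concert recording: 36.004 Mbps × 2940 s × 1.01 = 106910.3 Mb
gameplay capture: 39.704 Mbps × 1680 s × 1.01 = 67369.7 Mb
interview recording: 11.444 Mbps × 2100 s × 1.01 = 24272.7 Mb
screen recording: 5.704 Mbps × 4140 s × 1.01 = 23850.7 Mb
Total: 263977.3 Mb = 32997.2 MB.
= 30.73 GiB.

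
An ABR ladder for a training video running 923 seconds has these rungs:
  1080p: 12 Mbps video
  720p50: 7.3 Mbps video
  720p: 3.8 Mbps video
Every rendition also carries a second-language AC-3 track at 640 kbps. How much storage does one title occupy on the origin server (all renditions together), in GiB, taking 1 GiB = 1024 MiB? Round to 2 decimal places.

2.69 GiB

Audio: 640 kbps = 0.640 Mbps.
Sum of rendition bitrates: (12+0.640) + (7.3+0.640) + (3.8+0.640) = 25.020 Mbps.
× 923 s = 23,093 Mb = 2,887 MB = 2.688 GiB.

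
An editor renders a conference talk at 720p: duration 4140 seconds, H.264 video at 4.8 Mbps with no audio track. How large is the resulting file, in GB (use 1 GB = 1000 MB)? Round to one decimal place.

2.5 GB

Total bitrate: 4.8 Mbps.
Stream data: 4.800 Mbps × 4140 s = 19872.0 Mb.
19,872 Mb ÷ 8 = 2,484 MB → 2.484 GB.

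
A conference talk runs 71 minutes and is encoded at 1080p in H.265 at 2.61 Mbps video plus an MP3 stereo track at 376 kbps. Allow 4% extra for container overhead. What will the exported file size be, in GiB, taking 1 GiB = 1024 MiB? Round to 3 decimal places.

1.540 GiB

71 min = 4260 s
Audio: 376 kbps = 0.376 Mbps.
Total bitrate: 2.61 + 0.376 = 2.986 Mbps.
Stream data: 2.986 Mbps × 4260 s = 12720.4 Mb.
With 4% container overhead: ×1.04.
13,229 Mb = 1,653,646,800 bytes ÷ 1,073,741,824 = 1.540 GiB.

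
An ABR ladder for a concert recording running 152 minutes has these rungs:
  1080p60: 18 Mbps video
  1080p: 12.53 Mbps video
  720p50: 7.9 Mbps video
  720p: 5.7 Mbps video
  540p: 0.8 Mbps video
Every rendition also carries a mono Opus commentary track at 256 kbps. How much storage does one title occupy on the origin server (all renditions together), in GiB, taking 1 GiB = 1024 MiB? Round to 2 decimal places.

49.06 GiB

152 min = 9120 s
Audio: 256 kbps = 0.256 Mbps.
Sum of rendition bitrates: (18+0.256) + (12.53+0.256) + (7.9+0.256) + (5.7+0.256) + (0.8+0.256) = 46.210 Mbps.
× 9120 s = 421,435 Mb = 52,679 MB = 49.06 GiB.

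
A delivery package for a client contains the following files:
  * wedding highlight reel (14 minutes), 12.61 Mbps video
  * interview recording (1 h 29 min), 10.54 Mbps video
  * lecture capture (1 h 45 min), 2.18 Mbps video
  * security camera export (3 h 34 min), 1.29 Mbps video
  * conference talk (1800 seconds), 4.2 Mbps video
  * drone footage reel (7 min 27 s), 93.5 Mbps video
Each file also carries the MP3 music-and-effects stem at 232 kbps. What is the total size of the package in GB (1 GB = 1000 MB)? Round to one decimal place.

Audio: 232 kbps = 0.232 Mbps.
wedding highlight reel: 12.842 Mbps × 840 s = 10787.3 Mb
interview recording: 10.772 Mbps × 5340 s = 57522.5 Mb
lecture capture: 2.412 Mbps × 6300 s = 15195.6 Mb
security camera export: 1.522 Mbps × 12840 s = 19542.5 Mb
conference talk: 4.432 Mbps × 1800 s = 7977.6 Mb
drone footage reel: 93.732 Mbps × 447 s = 41898.2 Mb
Total: 152923.6 Mb = 19115.5 MB.
= 19.12 GB.

19.1 GB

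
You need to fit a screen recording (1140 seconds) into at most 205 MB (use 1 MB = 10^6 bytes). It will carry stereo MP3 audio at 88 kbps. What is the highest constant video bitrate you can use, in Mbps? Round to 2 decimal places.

1.35 Mbps

Budget: 205 MB = 1640.0 Mb.
Total bitrate budget: 1640.0 Mb / 1140 s = 1.439 Mbps.
Audio: 88 kbps = 0.088 Mbps.
Video: 1.439 − 0.088 = 1.351 Mbps.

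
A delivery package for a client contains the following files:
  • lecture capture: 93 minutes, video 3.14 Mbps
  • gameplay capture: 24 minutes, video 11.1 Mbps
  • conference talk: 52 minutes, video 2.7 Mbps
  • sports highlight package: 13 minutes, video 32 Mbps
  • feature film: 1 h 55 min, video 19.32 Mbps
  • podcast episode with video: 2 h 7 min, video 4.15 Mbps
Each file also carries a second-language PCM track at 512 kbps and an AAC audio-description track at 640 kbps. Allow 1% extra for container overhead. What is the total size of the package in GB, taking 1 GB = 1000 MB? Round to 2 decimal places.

32.97 GB

Audio total: 512 + 640 = 1152 kbps = 1.152 Mbps.
lecture capture: 4.292 Mbps × 5580 s × 1.01 = 24188.9 Mb
gameplay capture: 12.252 Mbps × 1440 s × 1.01 = 17819.3 Mb
conference talk: 3.852 Mbps × 3120 s × 1.01 = 12138.4 Mb
sports highlight package: 33.152 Mbps × 780 s × 1.01 = 26117.1 Mb
feature film: 20.472 Mbps × 6900 s × 1.01 = 142669.4 Mb
podcast episode with video: 5.302 Mbps × 7620 s × 1.01 = 40805.3 Mb
Total: 263738.4 Mb = 32967.3 MB.
= 32.97 GB.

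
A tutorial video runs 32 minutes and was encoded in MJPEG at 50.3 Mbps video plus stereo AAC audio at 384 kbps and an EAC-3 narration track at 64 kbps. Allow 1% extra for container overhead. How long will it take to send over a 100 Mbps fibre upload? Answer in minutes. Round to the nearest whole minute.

32 min = 1920 s
Audio total: 384 + 64 = 448 kbps = 0.448 Mbps.
Total bitrate: 50.748 Mbps.
File: 50.748 Mbps × 1920 s = 97436.2 Mb.
With 1% container overhead: ×1.01. → 98410.5 Mb.
At 100 Mbps: 98410.5 / 100 = 984.1 s ≈ 16.4 minutes.

16 minutes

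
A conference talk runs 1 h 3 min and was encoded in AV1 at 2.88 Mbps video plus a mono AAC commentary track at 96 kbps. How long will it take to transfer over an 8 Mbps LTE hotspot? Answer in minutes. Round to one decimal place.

1 h 3 min = 63 min = 3780 s
Audio: 96 kbps = 0.096 Mbps.
Total bitrate: 2.976 Mbps.
File: 2.976 Mbps × 3780 s = 11249.3 Mb.
At 8 Mbps: 11249.3 / 8 = 1406.2 s ≈ 23.4 minutes.

23.4 minutes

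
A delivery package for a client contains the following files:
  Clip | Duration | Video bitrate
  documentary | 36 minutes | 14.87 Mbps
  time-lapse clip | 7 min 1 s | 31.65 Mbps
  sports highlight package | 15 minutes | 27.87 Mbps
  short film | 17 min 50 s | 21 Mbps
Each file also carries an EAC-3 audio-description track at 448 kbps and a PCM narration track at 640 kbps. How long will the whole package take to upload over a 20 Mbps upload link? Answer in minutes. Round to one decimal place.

Audio total: 448 + 640 = 1088 kbps = 1.088 Mbps.
documentary: 15.958 Mbps × 2160 s = 34469.3 Mb
time-lapse clip: 32.738 Mbps × 421 s = 13782.7 Mb
sports highlight package: 28.958 Mbps × 900 s = 26062.2 Mb
short film: 22.088 Mbps × 1070 s = 23634.2 Mb
Total: 97948.3 Mb = 12243.5 MB.
At 20 Mbps: 97948.3 / 20 = 4897 s ≈ 81.6 minutes.

81.6 minutes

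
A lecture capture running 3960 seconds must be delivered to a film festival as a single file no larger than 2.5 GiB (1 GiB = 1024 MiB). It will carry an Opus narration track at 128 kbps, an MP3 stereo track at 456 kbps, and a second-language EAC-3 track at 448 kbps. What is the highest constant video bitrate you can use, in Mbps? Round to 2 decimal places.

4.39 Mbps

Budget: 2.5 GiB = 21474.8 Mb.
Total bitrate budget: 21474.8 Mb / 3960 s = 5.423 Mbps.
Audio total: 128 + 456 + 448 = 1032 kbps = 1.032 Mbps.
Video: 5.423 − 1.032 = 4.391 Mbps.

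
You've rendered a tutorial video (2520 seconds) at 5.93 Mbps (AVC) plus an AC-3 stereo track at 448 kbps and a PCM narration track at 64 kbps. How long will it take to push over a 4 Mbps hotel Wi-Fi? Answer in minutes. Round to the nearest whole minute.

68 minutes

Audio total: 448 + 64 = 512 kbps = 0.512 Mbps.
Total bitrate: 6.442 Mbps.
File: 6.442 Mbps × 2520 s = 16233.8 Mb.
At 4 Mbps: 16233.8 / 4 = 4058.5 s ≈ 67.6 minutes.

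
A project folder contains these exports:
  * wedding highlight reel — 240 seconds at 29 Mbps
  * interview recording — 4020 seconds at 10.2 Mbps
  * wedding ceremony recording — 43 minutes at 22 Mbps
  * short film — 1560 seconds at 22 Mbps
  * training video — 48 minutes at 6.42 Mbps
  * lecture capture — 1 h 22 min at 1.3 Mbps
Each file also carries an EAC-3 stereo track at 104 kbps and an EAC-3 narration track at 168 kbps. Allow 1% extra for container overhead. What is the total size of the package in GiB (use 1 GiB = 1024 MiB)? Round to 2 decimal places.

19.79 GiB

Audio total: 104 + 168 = 272 kbps = 0.272 Mbps.
wedding highlight reel: 29.272 Mbps × 240 s × 1.01 = 7095.5 Mb
interview recording: 10.472 Mbps × 4020 s × 1.01 = 42518.4 Mb
wedding ceremony recording: 22.272 Mbps × 2580 s × 1.01 = 58036.4 Mb
short film: 22.272 Mbps × 1560 s × 1.01 = 35091.8 Mb
training video: 6.692 Mbps × 2880 s × 1.01 = 19465.7 Mb
lecture capture: 1.572 Mbps × 4920 s × 1.01 = 7811.6 Mb
Total: 170019.4 Mb = 21252.4 MB.
= 19.79 GiB.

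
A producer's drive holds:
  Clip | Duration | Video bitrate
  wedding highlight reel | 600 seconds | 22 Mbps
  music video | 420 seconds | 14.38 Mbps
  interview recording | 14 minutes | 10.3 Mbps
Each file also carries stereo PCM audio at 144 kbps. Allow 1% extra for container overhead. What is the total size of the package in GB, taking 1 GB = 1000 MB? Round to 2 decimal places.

Audio: 144 kbps = 0.144 Mbps.
wedding highlight reel: 22.144 Mbps × 600 s × 1.01 = 13419.3 Mb
music video: 14.524 Mbps × 420 s × 1.01 = 6161.1 Mb
interview recording: 10.444 Mbps × 840 s × 1.01 = 8860.7 Mb
Total: 28441.0 Mb = 3555.1 MB.
= 3.555 GB.

3.56 GB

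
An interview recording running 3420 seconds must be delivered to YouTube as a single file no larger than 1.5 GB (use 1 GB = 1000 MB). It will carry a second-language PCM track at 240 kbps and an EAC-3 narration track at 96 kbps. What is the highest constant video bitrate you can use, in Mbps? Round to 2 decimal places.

Budget: 1.5 GB = 12000.0 Mb.
Total bitrate budget: 12000.0 Mb / 3420 s = 3.509 Mbps.
Audio total: 240 + 96 = 336 kbps = 0.336 Mbps.
Video: 3.509 − 0.336 = 3.173 Mbps.

3.17 Mbps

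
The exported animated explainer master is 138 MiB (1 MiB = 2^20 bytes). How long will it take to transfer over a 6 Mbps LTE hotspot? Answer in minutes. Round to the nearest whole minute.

File: 138 MiB = 1157.6 Mb.
At 6 Mbps: 1157.6 / 6 = 192.9 s ≈ 3.22 minutes.

3 minutes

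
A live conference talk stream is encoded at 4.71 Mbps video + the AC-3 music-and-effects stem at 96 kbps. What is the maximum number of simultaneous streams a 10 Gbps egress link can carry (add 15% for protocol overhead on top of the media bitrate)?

Audio: 96 kbps = 0.096 Mbps.
Per-viewer media rate: 4.806 Mbps.
On the wire with 15% overhead: 5.527 Mbps.
10 Gbps = 10,000 Mbps; 10,000 / 5.527 = 1809.33 → 1809 viewers.

1809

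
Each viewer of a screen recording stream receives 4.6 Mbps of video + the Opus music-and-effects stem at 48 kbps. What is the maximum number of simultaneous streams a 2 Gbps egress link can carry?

Audio: 48 kbps = 0.048 Mbps.
Per-viewer media rate: 4.648 Mbps.
2 Gbps = 2,000 Mbps; 2,000 / 4.648 = 430.29 → 430 viewers.

430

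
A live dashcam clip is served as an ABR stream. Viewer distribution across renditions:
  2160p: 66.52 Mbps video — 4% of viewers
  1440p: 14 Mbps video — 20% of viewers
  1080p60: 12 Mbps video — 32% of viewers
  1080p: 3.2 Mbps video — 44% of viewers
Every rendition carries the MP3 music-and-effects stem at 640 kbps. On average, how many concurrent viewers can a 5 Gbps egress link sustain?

Audio: 640 kbps = 0.640 Mbps.
Average per-viewer bitrate: 0.04×67.160 + 0.20×14.640 + 0.32×12.640 + 0.44×3.840 = 11.349 Mbps.
5 Gbps = 5,000 Mbps; 5,000 / 11.349 = 440.58 → 440.

440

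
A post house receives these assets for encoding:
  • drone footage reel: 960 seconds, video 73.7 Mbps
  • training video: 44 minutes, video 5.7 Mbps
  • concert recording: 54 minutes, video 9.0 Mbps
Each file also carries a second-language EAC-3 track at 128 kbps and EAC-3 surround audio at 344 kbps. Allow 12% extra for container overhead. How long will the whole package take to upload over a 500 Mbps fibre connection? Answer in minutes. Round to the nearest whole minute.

4 minutes

Audio total: 128 + 344 = 472 kbps = 0.472 Mbps.
drone footage reel: 74.172 Mbps × 960 s × 1.12 = 79749.7 Mb
training video: 6.172 Mbps × 2640 s × 1.12 = 18249.4 Mb
concert recording: 9.472 Mbps × 3240 s × 1.12 = 34372.0 Mb
Total: 132371.1 Mb = 16546.4 MB.
At 500 Mbps: 132371.1 / 500 = 265 s ≈ 4.41 minutes.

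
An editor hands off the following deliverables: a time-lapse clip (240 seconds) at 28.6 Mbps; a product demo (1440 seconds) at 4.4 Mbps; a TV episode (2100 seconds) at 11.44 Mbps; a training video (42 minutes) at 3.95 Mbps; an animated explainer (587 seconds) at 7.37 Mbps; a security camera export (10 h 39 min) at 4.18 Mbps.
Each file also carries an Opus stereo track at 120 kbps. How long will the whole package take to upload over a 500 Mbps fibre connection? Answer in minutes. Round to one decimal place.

7.2 minutes

Audio: 120 kbps = 0.120 Mbps.
time-lapse clip: 28.720 Mbps × 240 s = 6892.8 Mb
product demo: 4.520 Mbps × 1440 s = 6508.8 Mb
TV episode: 11.560 Mbps × 2100 s = 24276.0 Mb
training video: 4.070 Mbps × 2520 s = 10256.4 Mb
animated explainer: 7.490 Mbps × 587 s = 4396.6 Mb
security camera export: 4.300 Mbps × 38340 s = 164862.0 Mb
Total: 217192.6 Mb = 27149.1 MB.
At 500 Mbps: 217192.6 / 500 = 434 s ≈ 7.24 minutes.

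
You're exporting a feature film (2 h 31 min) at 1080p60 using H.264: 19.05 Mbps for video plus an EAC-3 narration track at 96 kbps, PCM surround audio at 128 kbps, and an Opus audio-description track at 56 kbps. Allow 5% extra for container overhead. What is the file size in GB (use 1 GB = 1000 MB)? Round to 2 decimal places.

22.99 GB

2 h 31 min = 151 min = 9060 s
Audio total: 96 + 128 + 56 = 280 kbps = 0.280 Mbps.
Total bitrate: 19.05 + 0.280 = 19.330 Mbps.
Stream data: 19.330 Mbps × 9060 s = 175129.8 Mb.
With 5% container overhead: ×1.05.
183,886 Mb ÷ 8 = 22,986 MB → 22.99 GB.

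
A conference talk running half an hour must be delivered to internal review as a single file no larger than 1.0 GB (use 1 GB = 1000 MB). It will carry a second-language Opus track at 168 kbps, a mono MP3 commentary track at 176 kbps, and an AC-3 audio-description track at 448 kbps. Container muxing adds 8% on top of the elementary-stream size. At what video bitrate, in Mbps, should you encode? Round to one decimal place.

Budget: 1.0 GB = 8000.0 Mb.
Stream payload after overhead: 8000.0 / 1.08 = 7407.4 Mb.
30 min = 1800 s
Total bitrate budget: 7407.4 Mb / 1800 s = 4.115 Mbps.
Audio total: 168 + 176 + 448 = 792 kbps = 0.792 Mbps.
Video: 4.115 − 0.792 = 3.323 Mbps.

3.3 Mbps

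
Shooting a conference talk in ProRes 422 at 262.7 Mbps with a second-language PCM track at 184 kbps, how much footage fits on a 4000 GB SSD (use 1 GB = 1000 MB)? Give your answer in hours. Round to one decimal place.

Audio: 184 kbps = 0.184 Mbps.
Total bitrate: 262.7 + 0.184 = 262.884 Mbps.
Capacity: 4000 GB = 32,000,000 Mb.
Recording time: 32,000,000 / 262.884 = 121,727 s ≈ 33.8 hours.

33.8 hours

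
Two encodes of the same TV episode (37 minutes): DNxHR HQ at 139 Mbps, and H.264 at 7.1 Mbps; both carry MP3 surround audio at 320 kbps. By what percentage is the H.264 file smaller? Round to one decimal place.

94.7%

37 min = 2220 s
Audio: 320 kbps = 0.320 Mbps.
DNxHR HQ: 139.320 Mbps × 2220 s = 309290.4 Mb = 38.661 GB.
H.264: 7.420 Mbps × 2220 s = 16472.4 Mb = 2.059 GB.
Reduction: (1 − 2.059/38.661) × 100 = 94.67%.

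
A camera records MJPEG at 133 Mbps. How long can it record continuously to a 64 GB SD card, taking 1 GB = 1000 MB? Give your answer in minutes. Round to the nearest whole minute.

64 minutes

Capacity: 64 GB = 512,000 Mb.
Recording time: 512,000 / 133.000 = 3,850 s ≈ 64.2 minutes.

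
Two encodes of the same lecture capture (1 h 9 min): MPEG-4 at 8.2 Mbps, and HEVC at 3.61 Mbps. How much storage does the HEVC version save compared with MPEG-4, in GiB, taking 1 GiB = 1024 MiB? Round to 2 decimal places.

2.21 GiB

1 h 9 min = 69 min = 4140 s
MPEG-4: 8.200 Mbps × 4140 s = 33948.0 Mb = 3.952 GiB.
HEVC: 3.610 Mbps × 4140 s = 14945.4 Mb = 1.740 GiB.
Saving: 3.952 − 1.740 = 2.212 GiB.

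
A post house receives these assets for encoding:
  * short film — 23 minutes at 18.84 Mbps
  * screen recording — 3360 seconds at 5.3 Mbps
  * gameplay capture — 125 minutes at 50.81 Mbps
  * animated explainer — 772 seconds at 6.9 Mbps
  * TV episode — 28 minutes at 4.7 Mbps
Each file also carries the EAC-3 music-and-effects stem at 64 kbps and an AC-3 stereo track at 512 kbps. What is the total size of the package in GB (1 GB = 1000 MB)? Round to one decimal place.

55.8 GB

Audio total: 64 + 512 = 576 kbps = 0.576 Mbps.
short film: 19.416 Mbps × 1380 s = 26794.1 Mb
screen recording: 5.876 Mbps × 3360 s = 19743.4 Mb
gameplay capture: 51.386 Mbps × 7500 s = 385395.0 Mb
animated explainer: 7.476 Mbps × 772 s = 5771.5 Mb
TV episode: 5.276 Mbps × 1680 s = 8863.7 Mb
Total: 446567.6 Mb = 55820.9 MB.
= 55.82 GB.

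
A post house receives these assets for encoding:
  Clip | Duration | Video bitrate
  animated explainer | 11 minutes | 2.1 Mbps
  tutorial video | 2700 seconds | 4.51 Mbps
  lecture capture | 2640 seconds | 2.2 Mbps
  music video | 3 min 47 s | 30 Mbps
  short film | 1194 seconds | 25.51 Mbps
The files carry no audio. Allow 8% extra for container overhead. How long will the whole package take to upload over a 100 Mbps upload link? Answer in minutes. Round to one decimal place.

animated explainer: 2.100 Mbps × 660 s × 1.08 = 1496.9 Mb
tutorial video: 4.510 Mbps × 2700 s × 1.08 = 13151.2 Mb
lecture capture: 2.200 Mbps × 2640 s × 1.08 = 6272.6 Mb
music video: 30.000 Mbps × 227 s × 1.08 = 7354.8 Mb
short film: 25.510 Mbps × 1194 s × 1.08 = 32895.7 Mb
Total: 61171.1 Mb = 7646.4 MB.
At 100 Mbps: 61171.1 / 100 = 612 s ≈ 10.2 minutes.

10.2 minutes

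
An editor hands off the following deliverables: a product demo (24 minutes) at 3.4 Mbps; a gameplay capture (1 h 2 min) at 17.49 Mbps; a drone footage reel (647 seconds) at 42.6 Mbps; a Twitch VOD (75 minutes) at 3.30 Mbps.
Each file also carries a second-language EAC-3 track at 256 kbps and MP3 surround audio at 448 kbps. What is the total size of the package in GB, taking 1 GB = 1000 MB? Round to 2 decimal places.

14.95 GB

Audio total: 256 + 448 = 704 kbps = 0.704 Mbps.
product demo: 4.104 Mbps × 1440 s = 5909.8 Mb
gameplay capture: 18.194 Mbps × 3720 s = 67681.7 Mb
drone footage reel: 43.304 Mbps × 647 s = 28017.7 Mb
Twitch VOD: 4.004 Mbps × 4500 s = 18018.0 Mb
Total: 119627.1 Mb = 14953.4 MB.
= 14.95 GB.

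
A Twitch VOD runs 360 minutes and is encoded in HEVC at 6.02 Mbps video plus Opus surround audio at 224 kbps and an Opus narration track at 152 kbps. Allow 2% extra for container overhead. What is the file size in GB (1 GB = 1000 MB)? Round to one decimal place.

17.6 GB

360 min = 21600 s
Audio total: 224 + 152 = 376 kbps = 0.376 Mbps.
Total bitrate: 6.02 + 0.376 = 6.396 Mbps.
Stream data: 6.396 Mbps × 21600 s = 138153.6 Mb.
With 2% container overhead: ×1.02.
140,917 Mb ÷ 8 = 17,615 MB → 17.61 GB.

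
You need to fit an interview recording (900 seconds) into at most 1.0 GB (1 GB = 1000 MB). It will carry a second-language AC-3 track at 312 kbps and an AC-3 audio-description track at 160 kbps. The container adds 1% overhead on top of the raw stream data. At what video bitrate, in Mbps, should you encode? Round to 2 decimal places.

Budget: 1.0 GB = 8000.0 Mb.
Stream payload after overhead: 8000.0 / 1.01 = 7920.8 Mb.
Total bitrate budget: 7920.8 Mb / 900 s = 8.801 Mbps.
Audio total: 312 + 160 = 472 kbps = 0.472 Mbps.
Video: 8.801 − 0.472 = 8.329 Mbps.

8.33 Mbps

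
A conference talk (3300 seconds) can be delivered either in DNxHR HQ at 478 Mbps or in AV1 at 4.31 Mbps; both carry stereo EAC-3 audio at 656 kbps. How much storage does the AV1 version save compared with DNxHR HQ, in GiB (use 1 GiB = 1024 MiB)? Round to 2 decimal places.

181.98 GiB

Audio: 656 kbps = 0.656 Mbps.
DNxHR HQ: 478.656 Mbps × 3300 s = 1579564.8 Mb = 183.886 GiB.
AV1: 4.966 Mbps × 3300 s = 16387.8 Mb = 1.908 GiB.
Saving: 183.886 − 1.908 = 181.978 GiB.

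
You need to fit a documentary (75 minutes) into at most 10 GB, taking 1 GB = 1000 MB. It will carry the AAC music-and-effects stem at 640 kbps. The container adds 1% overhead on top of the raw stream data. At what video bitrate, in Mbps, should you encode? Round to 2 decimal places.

Budget: 10 GB = 80000.0 Mb.
Stream payload after overhead: 80000.0 / 1.01 = 79207.9 Mb.
75 min = 4500 s
Total bitrate budget: 79207.9 Mb / 4500 s = 17.602 Mbps.
Audio: 640 kbps = 0.640 Mbps.
Video: 17.602 − 0.640 = 16.962 Mbps.

16.96 Mbps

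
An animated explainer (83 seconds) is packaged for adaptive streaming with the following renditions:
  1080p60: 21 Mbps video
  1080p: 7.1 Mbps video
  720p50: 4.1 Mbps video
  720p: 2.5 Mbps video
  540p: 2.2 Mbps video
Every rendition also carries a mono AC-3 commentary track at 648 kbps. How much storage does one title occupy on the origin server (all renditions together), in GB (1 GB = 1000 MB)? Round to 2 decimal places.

0.42 GB

Audio: 648 kbps = 0.648 Mbps.
Sum of rendition bitrates: (21+0.648) + (7.1+0.648) + (4.1+0.648) + (2.5+0.648) + (2.2+0.648) = 40.140 Mbps.
× 83 s = 3,332 Mb = 416.5 MB = 0.4165 GB.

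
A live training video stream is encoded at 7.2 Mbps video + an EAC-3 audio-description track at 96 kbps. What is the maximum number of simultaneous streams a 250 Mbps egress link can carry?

Audio: 96 kbps = 0.096 Mbps.
Per-viewer media rate: 7.296 Mbps.
250 Mbps = 250.0 Mbps; 250.0 / 7.296 = 34.27 → 34 viewers.

34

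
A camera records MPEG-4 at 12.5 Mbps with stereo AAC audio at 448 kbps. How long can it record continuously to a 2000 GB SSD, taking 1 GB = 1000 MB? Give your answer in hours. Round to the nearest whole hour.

Audio: 448 kbps = 0.448 Mbps.
Total bitrate: 12.5 + 0.448 = 12.948 Mbps.
Capacity: 2000 GB = 16,000,000 Mb.
Recording time: 16,000,000 / 12.948 = 1,235,712 s ≈ 343 hours.

343 hours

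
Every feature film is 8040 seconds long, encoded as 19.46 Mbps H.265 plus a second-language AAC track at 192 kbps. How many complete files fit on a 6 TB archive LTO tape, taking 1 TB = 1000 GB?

Audio: 192 kbps = 0.192 Mbps.
Total bitrate: 19.652 Mbps.
Per item: 19.652 Mbps × 8040 s = 158,002 Mb = 19,750 MB.
Capacity: 6 TB = 48,000,000 Mb; 303.79 items → 303 complete.

303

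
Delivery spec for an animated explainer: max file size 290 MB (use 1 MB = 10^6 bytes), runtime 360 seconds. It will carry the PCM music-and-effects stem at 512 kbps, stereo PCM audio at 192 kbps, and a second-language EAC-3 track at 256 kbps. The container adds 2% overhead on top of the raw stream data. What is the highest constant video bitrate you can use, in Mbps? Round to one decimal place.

5.4 Mbps

Budget: 290 MB = 2320.0 Mb.
Stream payload after overhead: 2320.0 / 1.02 = 2274.5 Mb.
Total bitrate budget: 2274.5 Mb / 360 s = 6.318 Mbps.
Audio total: 512 + 192 + 256 = 960 kbps = 0.960 Mbps.
Video: 6.318 − 0.960 = 5.358 Mbps.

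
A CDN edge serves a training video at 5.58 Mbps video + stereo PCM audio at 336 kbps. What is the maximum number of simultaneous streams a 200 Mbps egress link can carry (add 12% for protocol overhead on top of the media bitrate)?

Audio: 336 kbps = 0.336 Mbps.
Per-viewer media rate: 5.916 Mbps.
On the wire with 12% overhead: 6.626 Mbps.
200 Mbps = 200.0 Mbps; 200.0 / 6.626 = 30.18 → 30 viewers.

30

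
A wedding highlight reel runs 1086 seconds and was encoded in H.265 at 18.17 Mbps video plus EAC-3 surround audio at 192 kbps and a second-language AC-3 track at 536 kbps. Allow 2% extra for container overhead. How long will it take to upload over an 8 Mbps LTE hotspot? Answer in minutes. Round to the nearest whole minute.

Audio total: 192 + 536 = 728 kbps = 0.728 Mbps.
Total bitrate: 18.898 Mbps.
File: 18.898 Mbps × 1086 s = 20523.2 Mb.
With 2% container overhead: ×1.02. → 20933.7 Mb.
At 8 Mbps: 20933.7 / 8 = 2616.7 s ≈ 43.6 minutes.

44 minutes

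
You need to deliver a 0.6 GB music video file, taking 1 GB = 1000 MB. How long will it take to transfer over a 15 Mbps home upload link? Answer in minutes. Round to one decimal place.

5.3 minutes

File: 0.6 GB = 4800.0 Mb.
At 15 Mbps: 4800.0 / 15 = 320.0 s ≈ 5.33 minutes.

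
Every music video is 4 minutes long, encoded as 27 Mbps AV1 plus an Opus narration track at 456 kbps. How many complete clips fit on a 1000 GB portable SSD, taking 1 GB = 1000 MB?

1214

4 min = 240 s
Audio: 456 kbps = 0.456 Mbps.
Total bitrate: 27.456 Mbps.
Per item: 27.456 Mbps × 240 s = 6,589 Mb = 823.7 MB.
Capacity: 1000 GB = 8,000,000 Mb; 1214.06 items → 1214 complete.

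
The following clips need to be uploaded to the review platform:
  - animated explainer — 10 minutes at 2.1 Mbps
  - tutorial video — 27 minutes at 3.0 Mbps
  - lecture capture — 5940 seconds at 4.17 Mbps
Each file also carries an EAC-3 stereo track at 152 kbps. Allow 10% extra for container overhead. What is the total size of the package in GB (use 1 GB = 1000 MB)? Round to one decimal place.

Audio: 152 kbps = 0.152 Mbps.
animated explainer: 2.252 Mbps × 600 s × 1.10 = 1486.3 Mb
tutorial video: 3.152 Mbps × 1620 s × 1.10 = 5616.9 Mb
lecture capture: 4.322 Mbps × 5940 s × 1.10 = 28239.9 Mb
Total: 35343.1 Mb = 4417.9 MB.
= 4.418 GB.

4.4 GB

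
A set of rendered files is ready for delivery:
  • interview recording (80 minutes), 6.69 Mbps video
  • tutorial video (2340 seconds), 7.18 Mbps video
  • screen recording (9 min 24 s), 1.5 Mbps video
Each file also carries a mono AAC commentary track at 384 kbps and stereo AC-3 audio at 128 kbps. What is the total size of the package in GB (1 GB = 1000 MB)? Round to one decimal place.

6.7 GB

Audio total: 384 + 128 = 512 kbps = 0.512 Mbps.
interview recording: 7.202 Mbps × 4800 s = 34569.6 Mb
tutorial video: 7.692 Mbps × 2340 s = 17999.3 Mb
screen recording: 2.012 Mbps × 564 s = 1134.8 Mb
Total: 53703.6 Mb = 6713.0 MB.
= 6.713 GB.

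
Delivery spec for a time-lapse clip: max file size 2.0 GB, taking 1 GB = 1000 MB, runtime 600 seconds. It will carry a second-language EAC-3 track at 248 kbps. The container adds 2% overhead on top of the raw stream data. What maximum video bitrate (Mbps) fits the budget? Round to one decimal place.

25.9 Mbps

Budget: 2.0 GB = 16000.0 Mb.
Stream payload after overhead: 16000.0 / 1.02 = 15686.3 Mb.
Total bitrate budget: 15686.3 Mb / 600 s = 26.144 Mbps.
Audio: 248 kbps = 0.248 Mbps.
Video: 26.144 − 0.248 = 25.896 Mbps.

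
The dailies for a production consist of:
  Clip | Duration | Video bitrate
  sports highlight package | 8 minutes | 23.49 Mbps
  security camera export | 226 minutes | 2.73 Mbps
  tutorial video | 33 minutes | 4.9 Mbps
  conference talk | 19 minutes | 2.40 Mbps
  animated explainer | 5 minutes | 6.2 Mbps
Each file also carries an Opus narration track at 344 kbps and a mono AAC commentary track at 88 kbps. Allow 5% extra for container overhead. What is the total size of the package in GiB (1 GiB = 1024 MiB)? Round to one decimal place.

8.6 GiB

Audio total: 344 + 88 = 432 kbps = 0.432 Mbps.
sports highlight package: 23.922 Mbps × 480 s × 1.05 = 12056.7 Mb
security camera export: 3.162 Mbps × 13560 s × 1.05 = 45020.6 Mb
tutorial video: 5.332 Mbps × 1980 s × 1.05 = 11085.2 Mb
conference talk: 2.832 Mbps × 1140 s × 1.05 = 3389.9 Mb
animated explainer: 6.632 Mbps × 300 s × 1.05 = 2089.1 Mb
Total: 73641.5 Mb = 9205.2 MB.
= 8.573 GiB.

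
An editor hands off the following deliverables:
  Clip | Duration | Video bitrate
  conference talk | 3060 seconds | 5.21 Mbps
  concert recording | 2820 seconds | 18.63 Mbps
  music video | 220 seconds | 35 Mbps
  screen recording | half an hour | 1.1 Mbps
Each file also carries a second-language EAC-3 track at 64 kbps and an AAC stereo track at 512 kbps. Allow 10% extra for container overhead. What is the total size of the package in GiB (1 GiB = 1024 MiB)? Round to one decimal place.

Audio total: 64 + 512 = 576 kbps = 0.576 Mbps.
conference talk: 5.786 Mbps × 3060 s × 1.10 = 19475.7 Mb
concert recording: 19.206 Mbps × 2820 s × 1.10 = 59577.0 Mb
music video: 35.576 Mbps × 220 s × 1.10 = 8609.4 Mb
screen recording: 1.676 Mbps × 1800 s × 1.10 = 3318.5 Mb
Total: 90980.6 Mb = 11372.6 MB.
= 10.59 GiB.

10.6 GiB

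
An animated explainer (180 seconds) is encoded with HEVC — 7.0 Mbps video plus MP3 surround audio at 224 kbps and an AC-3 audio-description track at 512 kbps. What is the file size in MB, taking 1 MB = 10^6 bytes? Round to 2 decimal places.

Audio total: 224 + 512 = 736 kbps = 0.736 Mbps.
Total bitrate: 7.0 + 0.736 = 7.736 Mbps.
Stream data: 7.736 Mbps × 180 s = 1392.5 Mb.
1,392 Mb ÷ 8 = 174.1 MB → 174.1 MB.

174.06 MB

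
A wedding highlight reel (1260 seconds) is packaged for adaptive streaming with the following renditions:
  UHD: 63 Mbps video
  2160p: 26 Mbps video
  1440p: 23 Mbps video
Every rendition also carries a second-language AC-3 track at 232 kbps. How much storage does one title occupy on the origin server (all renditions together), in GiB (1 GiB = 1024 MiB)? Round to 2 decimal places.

16.53 GiB

Audio: 232 kbps = 0.232 Mbps.
Sum of rendition bitrates: (63+0.232) + (26+0.232) + (23+0.232) = 112.696 Mbps.
× 1260 s = 141,997 Mb = 17,750 MB = 16.53 GiB.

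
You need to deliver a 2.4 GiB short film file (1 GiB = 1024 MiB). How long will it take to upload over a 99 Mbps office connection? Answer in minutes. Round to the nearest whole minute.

File: 2.4 GiB = 20615.8 Mb.
At 99 Mbps: 20615.8 / 99 = 208.2 s ≈ 3.47 minutes.

3 minutes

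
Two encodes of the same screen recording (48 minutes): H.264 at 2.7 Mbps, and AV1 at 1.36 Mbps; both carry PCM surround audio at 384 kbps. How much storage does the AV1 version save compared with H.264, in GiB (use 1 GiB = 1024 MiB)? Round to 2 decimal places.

48 min = 2880 s
Audio: 384 kbps = 0.384 Mbps.
H.264: 3.084 Mbps × 2880 s = 8881.9 Mb = 1.034 GiB.
AV1: 1.744 Mbps × 2880 s = 5022.7 Mb = 0.585 GiB.
Saving: 1.034 − 0.585 = 0.449 GiB.

0.45 GiB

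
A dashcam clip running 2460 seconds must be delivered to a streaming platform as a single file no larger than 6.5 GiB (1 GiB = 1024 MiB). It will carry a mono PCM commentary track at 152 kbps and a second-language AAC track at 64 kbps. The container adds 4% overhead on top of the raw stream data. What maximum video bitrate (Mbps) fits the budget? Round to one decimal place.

Budget: 6.5 GiB = 55834.6 Mb.
Stream payload after overhead: 55834.6 / 1.04 = 53687.1 Mb.
Total bitrate budget: 53687.1 Mb / 2460 s = 21.824 Mbps.
Audio total: 152 + 64 = 216 kbps = 0.216 Mbps.
Video: 21.824 − 0.216 = 21.608 Mbps.

21.6 Mbps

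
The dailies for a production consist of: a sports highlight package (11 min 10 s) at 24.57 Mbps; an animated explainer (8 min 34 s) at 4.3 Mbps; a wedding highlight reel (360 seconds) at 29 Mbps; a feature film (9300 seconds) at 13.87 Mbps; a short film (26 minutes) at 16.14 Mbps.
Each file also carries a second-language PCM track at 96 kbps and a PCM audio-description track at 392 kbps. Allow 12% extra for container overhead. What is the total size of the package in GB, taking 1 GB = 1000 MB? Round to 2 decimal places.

26.51 GB

Audio total: 96 + 392 = 488 kbps = 0.488 Mbps.
sports highlight package: 25.058 Mbps × 670 s × 1.12 = 18803.5 Mb
animated explainer: 4.788 Mbps × 514 s × 1.12 = 2756.4 Mb
wedding highlight reel: 29.488 Mbps × 360 s × 1.12 = 11889.6 Mb
feature film: 14.358 Mbps × 9300 s × 1.12 = 149552.9 Mb
short film: 16.628 Mbps × 1560 s × 1.12 = 29052.4 Mb
Total: 212054.8 Mb = 26506.9 MB.
= 26.51 GB.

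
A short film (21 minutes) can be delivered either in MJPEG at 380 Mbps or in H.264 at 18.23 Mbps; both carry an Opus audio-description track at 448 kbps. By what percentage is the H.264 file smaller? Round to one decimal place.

95.1%

21 min = 1260 s
Audio: 448 kbps = 0.448 Mbps.
MJPEG: 380.448 Mbps × 1260 s = 479364.5 Mb = 59.921 GB.
H.264: 18.678 Mbps × 1260 s = 23534.3 Mb = 2.942 GB.
Reduction: (1 − 2.942/59.921) × 100 = 95.09%.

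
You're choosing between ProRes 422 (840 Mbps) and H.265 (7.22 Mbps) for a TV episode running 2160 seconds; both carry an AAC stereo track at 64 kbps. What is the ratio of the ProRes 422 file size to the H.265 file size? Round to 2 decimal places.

Audio: 64 kbps = 0.064 Mbps.
ProRes 422: 840.064 Mbps × 2160 s = 1814538.2 Mb = 226.817 GB.
H.265: 7.284 Mbps × 2160 s = 15733.4 Mb = 1.967 GB.
Ratio: 226.817 / 1.967 = 115.330.

115.33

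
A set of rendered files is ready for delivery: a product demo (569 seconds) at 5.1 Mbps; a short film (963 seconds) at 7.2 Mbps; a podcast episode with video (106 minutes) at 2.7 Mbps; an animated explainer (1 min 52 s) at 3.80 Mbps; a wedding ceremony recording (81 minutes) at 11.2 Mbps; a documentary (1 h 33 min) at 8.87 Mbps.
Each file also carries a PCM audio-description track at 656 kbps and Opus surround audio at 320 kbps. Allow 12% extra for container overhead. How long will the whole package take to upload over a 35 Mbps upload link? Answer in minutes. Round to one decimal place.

Audio total: 656 + 320 = 976 kbps = 0.976 Mbps.
product demo: 6.076 Mbps × 569 s × 1.12 = 3872.1 Mb
short film: 8.176 Mbps × 963 s × 1.12 = 8818.3 Mb
podcast episode with video: 3.676 Mbps × 6360 s × 1.12 = 26184.9 Mb
animated explainer: 4.776 Mbps × 112 s × 1.12 = 599.1 Mb
wedding ceremony recording: 12.176 Mbps × 4860 s × 1.12 = 66276.4 Mb
documentary: 9.846 Mbps × 5580 s × 1.12 = 61533.6 Mb
Total: 167284.4 Mb = 20910.5 MB.
At 35 Mbps: 167284.4 / 35 = 4780 s ≈ 79.7 minutes.

79.7 minutes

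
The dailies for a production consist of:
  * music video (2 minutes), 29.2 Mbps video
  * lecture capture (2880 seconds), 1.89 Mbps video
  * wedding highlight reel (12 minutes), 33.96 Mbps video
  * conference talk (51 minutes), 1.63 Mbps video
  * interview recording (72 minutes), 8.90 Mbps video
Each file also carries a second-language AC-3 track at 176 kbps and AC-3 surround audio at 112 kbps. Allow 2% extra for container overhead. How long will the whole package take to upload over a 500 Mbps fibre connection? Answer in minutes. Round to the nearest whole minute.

3 minutes

Audio total: 176 + 112 = 288 kbps = 0.288 Mbps.
music video: 29.488 Mbps × 120 s × 1.02 = 3609.3 Mb
lecture capture: 2.178 Mbps × 2880 s × 1.02 = 6398.1 Mb
wedding highlight reel: 34.248 Mbps × 720 s × 1.02 = 25151.7 Mb
conference talk: 1.918 Mbps × 3060 s × 1.02 = 5986.5 Mb
interview recording: 9.188 Mbps × 4320 s × 1.02 = 40486.0 Mb
Total: 81631.6 Mb = 10204.0 MB.
At 500 Mbps: 81631.6 / 500 = 163 s ≈ 2.72 minutes.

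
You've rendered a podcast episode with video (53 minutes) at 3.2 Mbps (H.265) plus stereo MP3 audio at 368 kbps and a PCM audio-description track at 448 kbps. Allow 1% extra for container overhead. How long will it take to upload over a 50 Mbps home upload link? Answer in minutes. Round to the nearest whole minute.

53 min = 3180 s
Audio total: 368 + 448 = 816 kbps = 0.816 Mbps.
Total bitrate: 4.016 Mbps.
File: 4.016 Mbps × 3180 s = 12770.9 Mb.
With 1% container overhead: ×1.01. → 12898.6 Mb.
At 50 Mbps: 12898.6 / 50 = 258.0 s ≈ 4.3 minutes.

4 minutes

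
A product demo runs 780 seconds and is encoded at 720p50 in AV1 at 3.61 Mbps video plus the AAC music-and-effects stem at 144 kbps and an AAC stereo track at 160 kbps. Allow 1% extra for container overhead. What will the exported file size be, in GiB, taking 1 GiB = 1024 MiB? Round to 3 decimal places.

0.359 GiB

Audio total: 144 + 160 = 304 kbps = 0.304 Mbps.
Total bitrate: 3.61 + 0.304 = 3.914 Mbps.
Stream data: 3.914 Mbps × 780 s = 3052.9 Mb.
With 1% container overhead: ×1.01.
3,083 Mb = 385,431,150 bytes ÷ 1,073,741,824 = 0.359 GiB.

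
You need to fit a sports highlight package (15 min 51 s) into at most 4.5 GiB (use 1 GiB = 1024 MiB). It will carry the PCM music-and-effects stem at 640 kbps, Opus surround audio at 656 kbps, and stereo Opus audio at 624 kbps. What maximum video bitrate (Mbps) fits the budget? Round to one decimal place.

38.7 Mbps

Budget: 4.5 GiB = 38654.7 Mb.
15 min 51 s = 951 s
Total bitrate budget: 38654.7 Mb / 951 s = 40.646 Mbps.
Audio total: 640 + 656 + 624 = 1920 kbps = 1.920 Mbps.
Video: 40.646 − 1.920 = 38.726 Mbps.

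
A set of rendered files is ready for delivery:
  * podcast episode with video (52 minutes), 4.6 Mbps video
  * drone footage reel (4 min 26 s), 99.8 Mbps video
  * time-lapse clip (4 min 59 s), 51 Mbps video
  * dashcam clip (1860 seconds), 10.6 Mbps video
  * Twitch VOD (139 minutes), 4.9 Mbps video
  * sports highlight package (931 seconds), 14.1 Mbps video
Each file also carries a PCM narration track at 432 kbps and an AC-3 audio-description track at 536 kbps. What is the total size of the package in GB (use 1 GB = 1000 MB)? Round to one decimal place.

Audio total: 432 + 536 = 968 kbps = 0.968 Mbps.
podcast episode with video: 5.568 Mbps × 3120 s = 17372.2 Mb
drone footage reel: 100.768 Mbps × 266 s = 26804.3 Mb
time-lapse clip: 51.968 Mbps × 299 s = 15538.4 Mb
dashcam clip: 11.568 Mbps × 1860 s = 21516.5 Mb
Twitch VOD: 5.868 Mbps × 8340 s = 48939.1 Mb
sports highlight package: 15.068 Mbps × 931 s = 14028.3 Mb
Total: 144198.8 Mb = 18024.8 MB.
= 18.02 GB.

18.0 GB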